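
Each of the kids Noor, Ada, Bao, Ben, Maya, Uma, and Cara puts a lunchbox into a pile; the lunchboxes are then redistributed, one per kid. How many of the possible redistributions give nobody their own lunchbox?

Count assignments avoiding every fixed point. For any j of the 7 kids fixed to their own lunchbox, the other 7−j can be arranged in (7−j)! ways.
By inclusion–exclusion this is Σ_{j=0}^{7} (−1)^j C(7,j)·(7−j)!.
Computing: 5040 − 5040 + 2520 − 840 + 210 − 42 + 7 − 1 = 1854.

1854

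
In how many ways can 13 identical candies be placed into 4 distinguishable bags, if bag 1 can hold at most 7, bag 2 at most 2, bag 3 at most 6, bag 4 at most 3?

Ignoring the caps, the number of non-negative solutions to x_1+…+x_4 = 13 is C(16,3) = 560.
Subtract solutions that violate a single cap (substitute x_i' = x_i − (cap_i+1)): x_1 ≥ 8 gives C(8,3) = 56; x_2 ≥ 3 gives C(13,3) = 286; x_3 ≥ 7 gives C(9,3) = 84; x_4 ≥ 4 gives C(12,3) = 220. Together 646.
Add back pairs where two caps are both exceeded: 10 + 0 + 4 + 20 + 84 + 10 = 128.
By inclusion–exclusion the count is 560 − 646 + 128 = 42.

42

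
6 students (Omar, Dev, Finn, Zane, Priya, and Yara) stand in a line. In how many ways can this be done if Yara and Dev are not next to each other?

Of the 6! = 720 arrangements, those with Yara and Dev adjacent number 2 × 5! = 240 (treat the pair as a block with 2 internal orders).
So 720 − 240 = 480 arrangements keep them apart.

480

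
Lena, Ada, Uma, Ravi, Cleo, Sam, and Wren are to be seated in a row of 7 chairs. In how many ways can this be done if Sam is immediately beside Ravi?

1440

Place the 5 others and the Sam-Ravi pair as 6 objects in a line; the pair has 2 internal arrangements.
So the count is 2·(6)! = 1440.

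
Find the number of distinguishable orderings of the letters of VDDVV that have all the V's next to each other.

3

Treat the 3 copies of V as a single block. The multiset to arrange is then {VVV, D, D}, 3 items in all.
That gives (3)!/(2!) = 3 arrangements.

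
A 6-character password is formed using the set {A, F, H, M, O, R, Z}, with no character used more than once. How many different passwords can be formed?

Choose and order 6 of the 7 symbols: the first character has 7 options, the next 6, and so on down to 2.
That product is 7 × 6 × 5 × 4 × 3 × 2 = 5040.

5040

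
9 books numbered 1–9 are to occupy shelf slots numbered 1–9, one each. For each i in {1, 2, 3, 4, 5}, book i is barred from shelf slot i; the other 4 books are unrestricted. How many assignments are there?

205056

Let Aᵢ (for 1 ≤ i ≤ 5) be the placements that put book i in its forbidden shelf slot. Any j of these fix j positions, leaving (9−j)! ways to fill the rest, and there are C(5,j) ways to pick which j.
By inclusion–exclusion, the number of valid placements is Σ_{j=0}^{5} (−1)^j C(5,j)·(9−j)!.
Computing: 362880 − 201600 + 50400 − 7200 + 600 − 24 = 205056.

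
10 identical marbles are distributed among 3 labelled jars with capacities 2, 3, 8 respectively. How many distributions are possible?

9

Ignoring the caps, the number of non-negative solutions to x_1+…+x_3 = 10 is C(12,2) = 66.
Subtract solutions that violate a single cap (substitute x_i' = x_i − (cap_i+1)): x_1 ≥ 3 gives C(9,2) = 36; x_2 ≥ 4 gives C(8,2) = 28; x_3 ≥ 9 gives C(3,2) = 3. Together 67.
Add back pairs where two caps are both exceeded: 10 + 0 + 0 = 10.
By inclusion–exclusion the count is 66 − 67 + 10 = 9.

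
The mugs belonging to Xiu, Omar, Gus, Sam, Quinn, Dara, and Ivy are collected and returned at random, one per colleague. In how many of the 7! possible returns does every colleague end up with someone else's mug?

Count assignments avoiding every fixed point. For any j of the 7 colleagues fixed to their own mug, the other 7−j can be arranged in (7−j)! ways.
By inclusion–exclusion this is Σ_{j=0}^{7} (−1)^j C(7,j)·(7−j)!.
Computing: 5040 − 5040 + 2520 − 840 + 210 − 42 + 7 − 1 = 1854.

1854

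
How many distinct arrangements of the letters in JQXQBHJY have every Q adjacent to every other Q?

2520

Treat the 2 copies of Q as a single block. The multiset to arrange is then {QQ, B, H, J, J, X, Y}, 7 items in all.
That gives (7)!/(2!) = 2520 arrangements.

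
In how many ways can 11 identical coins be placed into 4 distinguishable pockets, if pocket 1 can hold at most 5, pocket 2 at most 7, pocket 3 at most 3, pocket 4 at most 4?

Without the upper bounds there are C(14,3) = 364 ways to split 11 among 4 pockets.
Subtract solutions that violate a single cap (substitute x_i' = x_i − (cap_i+1)): x_1 ≥ 6 gives C(8,3) = 56; x_2 ≥ 8 gives C(6,3) = 20; x_3 ≥ 4 gives C(10,3) = 120; x_4 ≥ 5 gives C(9,3) = 84. Together 280.
Add back pairs where two caps are both exceeded: 0 + 4 + 1 + 0 + 0 + 10 = 15.
By inclusion–exclusion the count is 364 − 280 + 15 = 99.

99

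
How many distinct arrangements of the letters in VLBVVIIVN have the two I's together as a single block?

Treat the 2 copies of I as a single block. The multiset to arrange is then {II, B, L, N, V, V, V, V}, 8 items in all.
That gives (8)!/(4!) = 1680 arrangements.

1680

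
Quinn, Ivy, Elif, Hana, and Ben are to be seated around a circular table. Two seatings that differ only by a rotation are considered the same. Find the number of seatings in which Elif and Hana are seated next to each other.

Glue Elif and Hana into a block (2 internal orders). Seating 4 units around a circle gives (3)! arrangements.
So 2 × (3)! = 2 × 6 = 12.

12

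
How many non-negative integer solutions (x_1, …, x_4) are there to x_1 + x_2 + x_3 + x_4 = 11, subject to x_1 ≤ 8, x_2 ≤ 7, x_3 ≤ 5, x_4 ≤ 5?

222

Ignoring the caps, the number of non-negative solutions to x_1+…+x_4 = 11 is C(14,3) = 364.
Subtract solutions that violate a single cap (substitute x_i' = x_i − (cap_i+1)): x_1 ≥ 9 gives C(5,3) = 10; x_2 ≥ 8 gives C(6,3) = 20; x_3 ≥ 6 gives C(8,3) = 56; x_4 ≥ 6 gives C(8,3) = 56. Together 142.
No two caps can be exceeded simultaneously, so the pair terms are all 0.
By inclusion–exclusion the count is 364 − 142 + 0 = 222.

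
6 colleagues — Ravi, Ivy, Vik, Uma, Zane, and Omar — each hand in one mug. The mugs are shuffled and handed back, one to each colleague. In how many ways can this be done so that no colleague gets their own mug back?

Count assignments avoiding every fixed point. For any j of the 6 colleagues fixed to their own mug, the other 6−j can be arranged in (6−j)! ways.
By inclusion–exclusion this is Σ_{j=0}^{6} (−1)^j C(6,j)·(6−j)!.
Computing: 720 − 720 + 360 − 120 + 30 − 6 + 1 = 265.

265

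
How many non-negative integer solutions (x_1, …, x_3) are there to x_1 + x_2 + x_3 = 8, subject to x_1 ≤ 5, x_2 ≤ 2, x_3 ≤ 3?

6

Without the upper bounds there are C(10,2) = 45 ways to split 8 among 3 variables.
Subtract solutions that violate a single cap (substitute x_i' = x_i − (cap_i+1)): x_1 ≥ 6 gives C(4,2) = 6; x_2 ≥ 3 gives C(7,2) = 21; x_3 ≥ 4 gives C(6,2) = 15. Together 42.
Add back pairs where two caps are both exceeded: 0 + 0 + 3 = 3.
By inclusion–exclusion the count is 45 − 42 + 3 = 6.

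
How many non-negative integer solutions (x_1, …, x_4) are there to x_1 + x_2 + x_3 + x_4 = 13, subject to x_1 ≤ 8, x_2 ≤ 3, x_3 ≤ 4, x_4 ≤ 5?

86

Without the upper bounds there are C(16,3) = 560 ways to split 13 among 4 variables.
Subtract solutions that violate a single cap (substitute x_i' = x_i − (cap_i+1)): x_1 ≥ 9 gives C(7,3) = 35; x_2 ≥ 4 gives C(12,3) = 220; x_3 ≥ 5 gives C(11,3) = 165; x_4 ≥ 6 gives C(10,3) = 120. Together 540.
Add back pairs where two caps are both exceeded: 1 + 0 + 0 + 35 + 20 + 10 = 66.
By inclusion–exclusion the count is 560 − 540 + 66 = 86.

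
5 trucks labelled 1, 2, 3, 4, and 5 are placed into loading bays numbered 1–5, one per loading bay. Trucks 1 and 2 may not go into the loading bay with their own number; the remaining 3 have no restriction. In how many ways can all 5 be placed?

Let Aᵢ (for i ∈ {1, 2}) be the placements that put truck i in its forbidden loading bay. Any j of these fix j positions, leaving (5−j)! ways to fill the rest, and there are C(2,j) ways to pick which j.
By inclusion–exclusion, the number of valid placements is Σ_{j=0}^{2} (−1)^j C(2,j)·(5−j)!.
Computing: 120 − 48 + 6 = 78.

78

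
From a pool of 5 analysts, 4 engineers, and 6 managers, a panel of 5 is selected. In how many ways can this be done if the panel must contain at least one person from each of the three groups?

2170

Total 5-person selections from all 15: C(15,5) = 3003.
Selections missing a whole group: no analysts → C(10,5) = 252; no engineers → C(11,5) = 462; no managers → C(9,5) = 126.
Add back selections omitting two groups (i.e. drawn from a single group): C(5,5) + C(4,5) + C(6,5) = 7.
By inclusion–exclusion: 3003 − 840 + 7 = 2170.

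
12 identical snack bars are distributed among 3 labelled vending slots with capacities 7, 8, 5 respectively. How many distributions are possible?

Without the upper bounds there are C(14,2) = 91 ways to split 12 among 3 vending slots.
Subtract solutions that violate a single cap (substitute x_i' = x_i − (cap_i+1)): x_1 ≥ 8 gives C(6,2) = 15; x_2 ≥ 9 gives C(5,2) = 10; x_3 ≥ 6 gives C(8,2) = 28. Together 53.
No two caps can be exceeded simultaneously, so the pair terms are all 0.
By inclusion–exclusion the count is 91 − 53 + 0 = 38.

38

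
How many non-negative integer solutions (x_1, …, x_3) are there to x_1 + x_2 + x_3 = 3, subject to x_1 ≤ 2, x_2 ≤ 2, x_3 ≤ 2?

7

Ignoring the caps, the number of non-negative solutions to x_1+…+x_3 = 3 is C(5,2) = 10.
Subtract solutions that violate a single cap (substitute x_i' = x_i − (cap_i+1)): x_1 ≥ 3 gives C(2,2) = 1; x_2 ≥ 3 gives C(2,2) = 1; x_3 ≥ 3 gives C(2,2) = 1. Together 3.
No two caps can be exceeded simultaneously, so the pair terms are all 0.
By inclusion–exclusion the count is 10 − 3 + 0 = 7.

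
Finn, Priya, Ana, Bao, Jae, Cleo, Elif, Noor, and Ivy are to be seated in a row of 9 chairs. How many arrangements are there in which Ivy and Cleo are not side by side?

There are 9! = 362880 arrangements in all. If Ivy and Cleo are adjacent, merging them into one block gives 2·(8)! = 80640 arrangements.
So 362880 − 80640 = 282240 arrangements keep them apart.

282240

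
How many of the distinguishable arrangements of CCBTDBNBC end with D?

1120

With the last slot taken by D, it remains to arrange the other 8 letters (CCBTBNBC).
Those 8 letters have B appearing 3 times and C appearing 3 times, giving (8)!/(3!·3!) = 1120.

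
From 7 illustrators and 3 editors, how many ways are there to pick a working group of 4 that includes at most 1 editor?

Split by how many editors are chosen (0 through 1).
Sum: C(3,0)·C(7,4) + C(3,1)·C(7,3) = 35 + 105 = 140.

140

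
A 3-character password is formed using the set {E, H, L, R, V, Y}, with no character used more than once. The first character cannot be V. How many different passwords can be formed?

The first character has 6−1 = 5 choices (anything except V).
The remaining 2 characters are filled from the other 5 symbols without repetition: 5 × 4 = 20.
Total: 5 × 20 = 100.

100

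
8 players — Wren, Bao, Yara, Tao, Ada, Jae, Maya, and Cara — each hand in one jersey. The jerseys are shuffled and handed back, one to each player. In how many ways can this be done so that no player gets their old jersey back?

This is the derangement count D_8: permutations of 8 items with no fixed point.
By inclusion–exclusion this is Σ_{j=0}^{8} (−1)^j C(8,j)·(8−j)!.
Computing: 40320 − 40320 + 20160 − 6720 + 1680 − 336 + 56 − 8 + 1 = 14833.

14833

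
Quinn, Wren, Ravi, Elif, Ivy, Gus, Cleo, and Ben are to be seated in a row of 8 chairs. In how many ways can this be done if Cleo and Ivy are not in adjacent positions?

Of the 8! = 40320 arrangements, those with Cleo and Ivy adjacent number 2 × 7! = 10080 (treat the pair as a block with 2 internal orders).
Complementary counting: 40320 − 10080 = 30240.

30240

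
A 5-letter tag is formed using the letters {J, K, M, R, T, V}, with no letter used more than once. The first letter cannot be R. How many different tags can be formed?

The first letter has 6−1 = 5 choices (anything except R).
The remaining 4 letters are filled from the other 5 symbols without repetition: 5 × 4 × 3 × 2 = 120.
Total: 5 × 120 = 600.

600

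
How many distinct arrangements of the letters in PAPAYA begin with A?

30

Fix A in the first position and arrange the remaining 5 letters.
Those 5 letters have A appearing twice and P appearing twice, giving (5)!/(2!·2!) = 30.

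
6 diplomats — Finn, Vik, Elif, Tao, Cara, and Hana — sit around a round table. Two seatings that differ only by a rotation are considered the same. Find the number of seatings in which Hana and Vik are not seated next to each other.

72

All circular seatings of 6 people number (5)! = 120.
Seatings with Hana beside Vik: treat them as a block with 2 internal orders, giving 2 × (4)! = 48.
Subtracting, 120 − 48 = 72.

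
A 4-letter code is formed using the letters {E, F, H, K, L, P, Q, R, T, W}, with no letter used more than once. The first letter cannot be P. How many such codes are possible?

The first letter has 10−1 = 9 choices (anything except P).
The remaining 3 letters are filled from the other 9 symbols without repetition: 9 × 8 × 7 = 504.
Total: 9 × 504 = 4536.

4536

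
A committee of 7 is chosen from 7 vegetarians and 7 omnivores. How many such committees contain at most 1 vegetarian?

50

Split by how many vegetarians are chosen (0 through 1).
Sum: C(7,0)·C(7,7) + C(7,1)·C(7,6) = 1 + 49 = 50.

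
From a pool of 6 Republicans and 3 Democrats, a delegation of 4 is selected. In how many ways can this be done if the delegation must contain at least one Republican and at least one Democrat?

111

With no constraint there are C(9,4) = 126 possible selections.
Subtract selections that omit an entire group: no Republicans → C(3,4) = 0; no Democrats → C(6,4) = 15.
Both groups omitted at once is impossible, so 126 − 15 = 111.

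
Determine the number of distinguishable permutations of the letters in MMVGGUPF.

10080

MMVGGUPF has 8 letters with G appearing twice and M appearing twice.
The number of distinct arrangements is 8!/(2!·2!) = 40320/4 = 10080.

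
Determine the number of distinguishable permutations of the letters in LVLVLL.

The 6 letters of LVLVLL have repeats: L appearing 4 times and V appearing twice.
So there are 6! / (4!·2!) = 15 distinguishable arrangements.

15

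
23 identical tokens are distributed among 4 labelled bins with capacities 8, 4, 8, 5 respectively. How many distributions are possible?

10

Ignoring the caps, the number of non-negative solutions to x_1+…+x_4 = 23 is C(26,3) = 2600.
Subtract solutions that violate a single cap (substitute x_i' = x_i − (cap_i+1)): x_1 ≥ 9 gives C(17,3) = 680; x_2 ≥ 5 gives C(21,3) = 1330; x_3 ≥ 9 gives C(17,3) = 680; x_4 ≥ 6 gives C(20,3) = 1140. Together 3830.
Add back pairs where two caps are both exceeded: 220 + 56 + 165 + 220 + 455 + 165 = 1281.
Subtract triples: 1 + 20 + 0 + 20 = 41.
By inclusion–exclusion the count is 2600 − 3830 + 1281 − 41 = 10.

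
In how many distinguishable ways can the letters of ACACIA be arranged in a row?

The 6 letters of ACACIA have repeats: A appearing 3 times and C appearing twice.
So there are 6! / (3!·2!) = 60 distinguishable arrangements.

60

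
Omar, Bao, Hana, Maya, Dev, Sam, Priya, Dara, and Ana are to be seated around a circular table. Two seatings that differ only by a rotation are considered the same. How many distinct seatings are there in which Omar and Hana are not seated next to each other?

30240

Without the restriction there are (8)! = 40320 seatings.
Those with Omar next to Hana: fuse the pair into one unit and seat 8 units around a circle — 2·(7)! = 10080.
Subtracting, 40320 − 10080 = 30240.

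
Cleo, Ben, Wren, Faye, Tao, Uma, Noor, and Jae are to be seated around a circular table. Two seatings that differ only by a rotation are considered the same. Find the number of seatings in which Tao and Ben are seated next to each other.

Glue Tao and Ben into a block (2 internal orders). Seating 7 units around a circle gives (6)! arrangements.
So 2 × (6)! = 2 × 720 = 1440.

1440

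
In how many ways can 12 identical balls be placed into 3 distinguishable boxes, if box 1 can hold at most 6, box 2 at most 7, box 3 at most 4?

20

Without the upper bounds there are C(14,2) = 91 ways to split 12 among 3 boxes.
Subtract solutions that violate a single cap (substitute x_i' = x_i − (cap_i+1)): x_1 ≥ 7 gives C(7,2) = 21; x_2 ≥ 8 gives C(6,2) = 15; x_3 ≥ 5 gives C(9,2) = 36. Together 72.
Add back pairs where two caps are both exceeded: 0 + 1 + 0 = 1.
By inclusion–exclusion the count is 91 − 72 + 1 = 20.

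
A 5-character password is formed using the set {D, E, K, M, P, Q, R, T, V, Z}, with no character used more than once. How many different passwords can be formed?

30240

This is a permutation of 5 out of 10: P(10,5) = 10!/5!.
That product is 10 × 9 × 8 × 7 × 6 = 30240.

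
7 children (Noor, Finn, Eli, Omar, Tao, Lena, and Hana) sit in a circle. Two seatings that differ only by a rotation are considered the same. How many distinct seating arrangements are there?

Seat Noor anywhere (absorbing the rotational symmetry), then permute the other 6: (6)! = 720.

720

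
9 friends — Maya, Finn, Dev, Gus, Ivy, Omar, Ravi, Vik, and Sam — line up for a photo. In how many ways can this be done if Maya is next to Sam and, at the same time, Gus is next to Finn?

Treat {Maya,Sam} as one block (2 orders) and {Gus,Finn} as another (2 orders).
That leaves 7 units to arrange: 2 × 2 × 7! = 4 × 5040 = 20160.

20160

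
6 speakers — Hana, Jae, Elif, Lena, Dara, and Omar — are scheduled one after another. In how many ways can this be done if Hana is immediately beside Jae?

240

Treat {Hana, Jae} as a single unit. There are 5 units to order, and the pair itself can be ordered 2 ways.
That gives 2 × 5! = 2 × 120 = 240.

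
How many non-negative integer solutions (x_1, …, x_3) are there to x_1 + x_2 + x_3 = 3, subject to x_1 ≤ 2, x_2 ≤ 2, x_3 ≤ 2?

Ignoring the caps, the number of non-negative solutions to x_1+…+x_3 = 3 is C(5,2) = 10.
Subtract solutions that violate a single cap (substitute x_i' = x_i − (cap_i+1)): x_1 ≥ 3 gives C(2,2) = 1; x_2 ≥ 3 gives C(2,2) = 1; x_3 ≥ 3 gives C(2,2) = 1. Together 3.
No two caps can be exceeded simultaneously, so the pair terms are all 0.
By inclusion–exclusion the count is 10 − 3 + 0 = 7.

7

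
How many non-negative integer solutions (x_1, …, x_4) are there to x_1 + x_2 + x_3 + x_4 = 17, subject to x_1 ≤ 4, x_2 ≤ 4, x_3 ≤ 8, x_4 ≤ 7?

76

By stars and bars, unrestricted non-negative solutions to x_1+…+x_4 = 17 number C(17+3,3) = 1140.
Subtract solutions that violate a single cap (substitute x_i' = x_i − (cap_i+1)): x_1 ≥ 5 gives C(15,3) = 455; x_2 ≥ 5 gives C(15,3) = 455; x_3 ≥ 9 gives C(11,3) = 165; x_4 ≥ 8 gives C(12,3) = 220. Together 1295.
Add back pairs where two caps are both exceeded: 120 + 20 + 35 + 20 + 35 + 1 = 231.
By inclusion–exclusion the count is 1140 − 1295 + 231 = 76.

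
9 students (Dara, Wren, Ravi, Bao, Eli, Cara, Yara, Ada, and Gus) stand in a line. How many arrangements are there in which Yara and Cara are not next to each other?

There are 9! = 362880 arrangements in all. If Yara and Cara are adjacent, merging them into one block gives 2·(8)! = 80640 arrangements.
So 362880 − 80640 = 282240 arrangements keep them apart.

282240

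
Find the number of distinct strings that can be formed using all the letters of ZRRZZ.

Letter multiplicities in ZRRZZ: R×2, Z×3.
Dividing 5! = 120 by 3!·2! = 12 for the repeated letters gives 10.

10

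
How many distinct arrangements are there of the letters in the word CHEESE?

120

CHEESE has 6 letters with E appearing 3 times.
The number of distinct arrangements is 6!/(3!) = 720/6 = 120.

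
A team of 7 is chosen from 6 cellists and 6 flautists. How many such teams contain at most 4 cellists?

Split by how many cellists are chosen (0 through 4).
Sum: C(6,0)·C(6,7) + C(6,1)·C(6,6) + C(6,2)·C(6,5) + C(6,3)·C(6,4) + C(6,4)·C(6,3) = 0 + 6 + 90 + 300 + 300 = 696.

696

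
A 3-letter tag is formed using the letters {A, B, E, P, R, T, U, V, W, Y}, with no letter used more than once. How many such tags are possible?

720

Choose and order 3 of the 10 symbols: the first letter has 10 options, the next 9, then 8.
That product is 10 × 9 × 8 = 720.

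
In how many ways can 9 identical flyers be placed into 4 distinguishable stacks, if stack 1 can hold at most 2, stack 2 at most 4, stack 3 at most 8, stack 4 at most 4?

73

Ignoring the caps, the number of non-negative solutions to x_1+…+x_4 = 9 is C(12,3) = 220.
Subtract solutions that violate a single cap (substitute x_i' = x_i − (cap_i+1)): x_1 ≥ 3 gives C(9,3) = 84; x_2 ≥ 5 gives C(7,3) = 35; x_3 ≥ 9 gives C(3,3) = 1; x_4 ≥ 5 gives C(7,3) = 35. Together 155.
Add back pairs where two caps are both exceeded: 4 + 0 + 4 + 0 + 0 + 0 = 8.
By inclusion–exclusion the count is 220 − 155 + 8 = 73.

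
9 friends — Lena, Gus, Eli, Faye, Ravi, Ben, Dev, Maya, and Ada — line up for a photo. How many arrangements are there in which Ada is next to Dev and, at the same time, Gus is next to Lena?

20160

Treat {Ada,Dev} as one block (2 orders) and {Gus,Lena} as another (2 orders).
That leaves 7 units to arrange: 2 × 2 × 7! = 4 × 5040 = 20160.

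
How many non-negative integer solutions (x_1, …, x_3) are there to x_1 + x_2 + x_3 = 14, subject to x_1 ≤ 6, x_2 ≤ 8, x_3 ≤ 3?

10

By stars and bars, unrestricted non-negative solutions to x_1+…+x_3 = 14 number C(14+2,2) = 120.
Subtract solutions that violate a single cap (substitute x_i' = x_i − (cap_i+1)): x_1 ≥ 7 gives C(9,2) = 36; x_2 ≥ 9 gives C(7,2) = 21; x_3 ≥ 4 gives C(12,2) = 66. Together 123.
Add back pairs where two caps are both exceeded: 0 + 10 + 3 = 13.
By inclusion–exclusion the count is 120 − 123 + 13 = 10.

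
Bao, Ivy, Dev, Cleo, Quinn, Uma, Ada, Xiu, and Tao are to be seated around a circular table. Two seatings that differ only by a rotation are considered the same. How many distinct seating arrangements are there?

Around a circle, 9 distinct people have 9!/9 = (8)! = 40320 rotationally distinct seatings.

40320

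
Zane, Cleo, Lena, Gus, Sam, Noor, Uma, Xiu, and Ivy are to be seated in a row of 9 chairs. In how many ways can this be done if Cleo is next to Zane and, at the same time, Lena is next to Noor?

20160

Treat {Cleo,Zane} as one block (2 orders) and {Lena,Noor} as another (2 orders).
That leaves 7 units to arrange: 2 × 2 × 7! = 4 × 5040 = 20160.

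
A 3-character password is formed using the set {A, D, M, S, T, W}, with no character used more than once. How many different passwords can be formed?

Choose and order 3 of the 6 symbols: the first character has 6 options, the next 5, then 4.
That product is 6 × 5 × 4 = 120.

120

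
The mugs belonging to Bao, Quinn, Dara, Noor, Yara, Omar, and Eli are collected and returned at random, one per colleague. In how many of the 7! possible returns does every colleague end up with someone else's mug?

1854

Count assignments avoiding every fixed point. For any j of the 7 colleagues fixed to their own mug, the other 7−j can be arranged in (7−j)! ways.
By inclusion–exclusion this is Σ_{j=0}^{7} (−1)^j C(7,j)·(7−j)!.
Computing: 5040 − 5040 + 2520 − 840 + 210 − 42 + 7 − 1 = 1854.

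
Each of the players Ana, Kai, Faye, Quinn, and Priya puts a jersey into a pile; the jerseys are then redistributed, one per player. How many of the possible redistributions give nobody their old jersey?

This is the derangement count D_5: permutations of 5 items with no fixed point.
By inclusion–exclusion this is Σ_{j=0}^{5} (−1)^j C(5,j)·(5−j)!.
Computing: 120 − 120 + 60 − 20 + 5 − 1 = 44.

44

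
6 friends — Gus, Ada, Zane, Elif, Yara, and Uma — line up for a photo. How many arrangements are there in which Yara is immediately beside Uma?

240

Treat {Yara, Uma} as a single unit. There are 5 units to order, and the pair itself can be ordered 2 ways.
So the count is 2·(5)! = 240.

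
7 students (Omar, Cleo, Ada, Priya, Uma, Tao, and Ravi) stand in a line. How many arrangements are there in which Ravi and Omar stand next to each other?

Glue Ravi and Omar into one block (2 internal orders), leaving 6 units to arrange in a row.
So the count is 2·(6)! = 1440.

1440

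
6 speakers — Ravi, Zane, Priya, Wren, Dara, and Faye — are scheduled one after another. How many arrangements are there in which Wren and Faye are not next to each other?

480

Of the 6! = 720 arrangements, those with Wren and Faye adjacent number 2 × 5! = 240 (treat the pair as a block with 2 internal orders).
Complementary counting: 720 − 240 = 480.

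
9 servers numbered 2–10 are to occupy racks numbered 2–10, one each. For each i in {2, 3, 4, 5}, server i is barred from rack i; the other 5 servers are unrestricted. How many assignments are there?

Let Aᵢ (for 2 ≤ i ≤ 5) be the placements that put server i in its forbidden rack. Any j of these fix j positions, leaving (9−j)! ways to fill the rest, and there are C(4,j) ways to pick which j.
By inclusion–exclusion, the number of valid placements is Σ_{j=0}^{4} (−1)^j C(4,j)·(9−j)!.
Computing: 362880 − 161280 + 30240 − 2880 + 120 = 229080.

229080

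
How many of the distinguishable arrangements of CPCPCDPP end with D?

Fix D in the last position and arrange the remaining 7 letters.
Those 7 letters have C appearing 3 times and P appearing 4 times, giving (7)!/(4!·3!) = 35.

35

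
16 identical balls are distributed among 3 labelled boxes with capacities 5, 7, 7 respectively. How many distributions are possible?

10

Ignoring the caps, the number of non-negative solutions to x_1+…+x_3 = 16 is C(18,2) = 153.
Subtract solutions that violate a single cap (substitute x_i' = x_i − (cap_i+1)): x_1 ≥ 6 gives C(12,2) = 66; x_2 ≥ 8 gives C(10,2) = 45; x_3 ≥ 8 gives C(10,2) = 45. Together 156.
Add back pairs where two caps are both exceeded: 6 + 6 + 1 = 13.
By inclusion–exclusion the count is 153 − 156 + 13 = 10.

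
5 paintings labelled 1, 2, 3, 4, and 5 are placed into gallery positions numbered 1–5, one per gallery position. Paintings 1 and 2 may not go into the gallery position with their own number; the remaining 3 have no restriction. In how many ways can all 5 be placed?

Let Aᵢ (for i ∈ {1, 2}) be the placements that put painting i in its forbidden gallery position. Any j of these fix j positions, leaving (5−j)! ways to fill the rest, and there are C(2,j) ways to pick which j.
By inclusion–exclusion, the number of valid placements is Σ_{j=0}^{2} (−1)^j C(2,j)·(5−j)!.
Computing: 120 − 48 + 6 = 78.

78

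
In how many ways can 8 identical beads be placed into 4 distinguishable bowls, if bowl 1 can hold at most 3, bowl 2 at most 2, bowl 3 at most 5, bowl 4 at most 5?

58

By stars and bars, unrestricted non-negative solutions to x_1+…+x_4 = 8 number C(8+3,3) = 165.
Subtract solutions that violate a single cap (substitute x_i' = x_i − (cap_i+1)): x_1 ≥ 4 gives C(7,3) = 35; x_2 ≥ 3 gives C(8,3) = 56; x_3 ≥ 6 gives C(5,3) = 10; x_4 ≥ 6 gives C(5,3) = 10. Together 111.
Add back pairs where two caps are both exceeded: 4 + 0 + 0 + 0 + 0 + 0 = 4.
By inclusion–exclusion the count is 165 − 111 + 4 = 58.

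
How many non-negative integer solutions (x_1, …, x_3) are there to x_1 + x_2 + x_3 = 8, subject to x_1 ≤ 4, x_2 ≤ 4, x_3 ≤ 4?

15

Without the upper bounds there are C(10,2) = 45 ways to split 8 among 3 variables.
Subtract solutions that violate a single cap (substitute x_i' = x_i − (cap_i+1)): x_1 ≥ 5 gives C(5,2) = 10; x_2 ≥ 5 gives C(5,2) = 10; x_3 ≥ 5 gives C(5,2) = 10. Together 30.
No two caps can be exceeded simultaneously, so the pair terms are all 0.
By inclusion–exclusion the count is 45 − 30 + 0 = 15.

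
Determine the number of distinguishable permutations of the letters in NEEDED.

Letter multiplicities in NEEDED: D×2, E×3, N×1.
So there are 6! / (3!·2!) = 60 distinguishable arrangements.

60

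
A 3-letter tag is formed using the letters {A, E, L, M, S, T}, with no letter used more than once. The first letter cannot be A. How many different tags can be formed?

The first letter has 6−1 = 5 choices (anything except A).
The remaining 2 letters are filled from the other 5 symbols without repetition: 5 × 4 = 20.
Total: 5 × 20 = 100.

100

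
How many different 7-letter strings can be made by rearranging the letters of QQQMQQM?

The 7 letters of QQQMQQM have repeats: M appearing twice and Q appearing 5 times.
So there are 7! / (5!·2!) = 21 distinguishable arrangements.

21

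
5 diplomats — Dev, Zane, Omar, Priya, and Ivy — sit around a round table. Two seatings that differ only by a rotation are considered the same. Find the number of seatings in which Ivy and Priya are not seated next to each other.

12

All circular seatings of 5 people number (4)! = 24.
Seatings with Ivy beside Priya: treat them as a block with 2 internal orders, giving 2 × (3)! = 12.
Subtracting, 24 − 12 = 12.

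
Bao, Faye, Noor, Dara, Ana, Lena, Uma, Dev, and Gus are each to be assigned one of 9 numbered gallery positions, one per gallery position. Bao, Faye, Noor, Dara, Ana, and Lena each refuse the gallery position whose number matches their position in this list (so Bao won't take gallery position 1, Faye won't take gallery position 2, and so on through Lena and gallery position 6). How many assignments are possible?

183822

Let Aᵢ (for 1 ≤ i ≤ 6) be the placements that put person i in their forbidden gallery position. Any j of these fix j positions, leaving (9−j)! ways to fill the rest, and there are C(6,j) ways to pick which j.
By inclusion–exclusion, the number of valid placements is Σ_{j=0}^{6} (−1)^j C(6,j)·(9−j)!.
Computing: 362880 − 241920 + 75600 − 14400 + 1800 − 144 + 6 = 183822.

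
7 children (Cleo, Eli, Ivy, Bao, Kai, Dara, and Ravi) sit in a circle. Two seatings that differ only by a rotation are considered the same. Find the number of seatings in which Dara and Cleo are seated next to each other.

Treat {Dara, Cleo} as one unit (2 internal orders) and seat the resulting 6 units around the table: (5)! circular arrangements.
So 2 × (5)! = 2 × 120 = 240.

240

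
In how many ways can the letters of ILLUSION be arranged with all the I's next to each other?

2520

Treat the 2 copies of I as a single block. The multiset to arrange is then {II, L, L, N, O, S, U}, 7 items in all.
That gives (7)!/(2!) = 2520 arrangements.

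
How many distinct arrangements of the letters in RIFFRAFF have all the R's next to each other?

210

Treat the 2 copies of R as a single block. The multiset to arrange is then {RR, A, F, F, F, F, I}, 7 items in all.
That gives (7)!/(4!) = 210 arrangements.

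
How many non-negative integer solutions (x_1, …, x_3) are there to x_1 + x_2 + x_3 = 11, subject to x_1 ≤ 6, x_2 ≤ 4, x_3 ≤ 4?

10

Without the upper bounds there are C(13,2) = 78 ways to split 11 among 3 variables.
Subtract solutions that violate a single cap (substitute x_i' = x_i − (cap_i+1)): x_1 ≥ 7 gives C(6,2) = 15; x_2 ≥ 5 gives C(8,2) = 28; x_3 ≥ 5 gives C(8,2) = 28. Together 71.
Add back pairs where two caps are both exceeded: 0 + 0 + 3 = 3.
By inclusion–exclusion the count is 78 − 71 + 3 = 10.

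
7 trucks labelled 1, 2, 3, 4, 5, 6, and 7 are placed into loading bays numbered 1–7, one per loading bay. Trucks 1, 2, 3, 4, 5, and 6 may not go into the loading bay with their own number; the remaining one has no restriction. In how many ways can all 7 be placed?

2119

Let Aᵢ (for 1 ≤ i ≤ 6) be the placements that put truck i in its forbidden loading bay. Any j of these fix j positions, leaving (7−j)! ways to fill the rest, and there are C(6,j) ways to pick which j.
By inclusion–exclusion, the number of valid placements is Σ_{j=0}^{6} (−1)^j C(6,j)·(7−j)!.
Computing: 5040 − 4320 + 1800 − 480 + 90 − 12 + 1 = 2119.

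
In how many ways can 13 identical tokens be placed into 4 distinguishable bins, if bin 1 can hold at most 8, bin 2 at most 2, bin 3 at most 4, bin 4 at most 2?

18

Ignoring the caps, the number of non-negative solutions to x_1+…+x_4 = 13 is C(16,3) = 560.
Subtract solutions that violate a single cap (substitute x_i' = x_i − (cap_i+1)): x_1 ≥ 9 gives C(7,3) = 35; x_2 ≥ 3 gives C(13,3) = 286; x_3 ≥ 5 gives C(11,3) = 165; x_4 ≥ 3 gives C(13,3) = 286. Together 772.
Add back pairs where two caps are both exceeded: 4 + 0 + 4 + 56 + 120 + 56 = 240.
Subtract triples: 0 + 0 + 0 + 10 = 10.
By inclusion–exclusion the count is 560 − 772 + 240 − 10 = 18.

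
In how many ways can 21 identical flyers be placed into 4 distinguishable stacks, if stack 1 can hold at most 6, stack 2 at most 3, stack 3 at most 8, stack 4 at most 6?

10

Without the upper bounds there are C(24,3) = 2024 ways to split 21 among 4 stacks.
Subtract solutions that violate a single cap (substitute x_i' = x_i − (cap_i+1)): x_1 ≥ 7 gives C(17,3) = 680; x_2 ≥ 4 gives C(20,3) = 1140; x_3 ≥ 9 gives C(15,3) = 455; x_4 ≥ 7 gives C(17,3) = 680. Together 2955.
Add back pairs where two caps are both exceeded: 286 + 56 + 120 + 165 + 286 + 56 = 969.
Subtract triples: 4 + 20 + 0 + 4 = 28.
By inclusion–exclusion the count is 2024 − 2955 + 969 − 28 = 10.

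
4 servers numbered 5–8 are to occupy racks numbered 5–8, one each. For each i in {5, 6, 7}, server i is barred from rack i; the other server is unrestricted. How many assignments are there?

Let Aᵢ (for i ∈ {5, 6, 7}) be the placements that put server i in its forbidden rack. Any j of these fix j positions, leaving (4−j)! ways to fill the rest, and there are C(3,j) ways to pick which j.
By inclusion–exclusion, the number of valid placements is Σ_{j=0}^{3} (−1)^j C(3,j)·(4−j)!.
Computing: 24 − 18 + 6 − 1 = 11.

11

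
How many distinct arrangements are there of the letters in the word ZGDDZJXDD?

ZGDDZJXDD has 9 letters with D appearing 4 times and Z appearing twice.
Dividing 9! = 362880 by 4!·2! = 48 for the repeated letters gives 7560.

7560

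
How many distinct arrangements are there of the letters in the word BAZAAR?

Letter multiplicities in BAZAAR: A×3, B×1, R×1, Z×1.
So there are 6! / (3!) = 120 distinguishable arrangements.

120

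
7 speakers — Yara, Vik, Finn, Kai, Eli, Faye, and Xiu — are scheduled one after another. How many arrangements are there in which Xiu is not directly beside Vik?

Of the 7! = 5040 arrangements, those with Xiu and Vik adjacent number 2 × 6! = 1440 (treat the pair as a block with 2 internal orders).
So 5040 − 1440 = 3600 arrangements keep them apart.

3600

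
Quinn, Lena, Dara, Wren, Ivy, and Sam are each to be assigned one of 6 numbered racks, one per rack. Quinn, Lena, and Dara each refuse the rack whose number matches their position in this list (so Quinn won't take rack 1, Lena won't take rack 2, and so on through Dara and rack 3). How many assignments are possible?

Let Aᵢ (for i ∈ {1, 2, 3}) be the placements that put person i in their forbidden rack. Any j of these fix j positions, leaving (6−j)! ways to fill the rest, and there are C(3,j) ways to pick which j.
By inclusion–exclusion, the number of valid placements is Σ_{j=0}^{3} (−1)^j C(3,j)·(6−j)!.
Computing: 720 − 360 + 72 − 6 = 426.

426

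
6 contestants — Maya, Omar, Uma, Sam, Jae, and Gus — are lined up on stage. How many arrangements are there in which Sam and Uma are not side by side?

There are 6! = 720 arrangements in all. If Sam and Uma are adjacent, merging them into one block gives 2·(5)! = 240 arrangements.
So 720 − 240 = 480 arrangements keep them apart.

480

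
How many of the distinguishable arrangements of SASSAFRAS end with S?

With the last slot taken by S, it remains to arrange the other 8 letters (ASSAFRAS).
Those 8 letters have A appearing 3 times and S appearing 3 times, giving (8)!/(3!·3!) = 1120.

1120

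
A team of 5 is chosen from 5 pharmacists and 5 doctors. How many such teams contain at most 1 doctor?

Split by how many doctors are chosen (0 through 1).
Sum: C(5,0)·C(5,5) + C(5,1)·C(5,4) = 1 + 25 = 26.

26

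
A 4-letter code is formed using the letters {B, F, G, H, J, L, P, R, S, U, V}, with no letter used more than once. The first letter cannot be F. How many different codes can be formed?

The first letter has 11−1 = 10 choices (anything except F).
The remaining 3 letters are filled from the other 10 symbols without repetition: 10 × 9 × 8 = 720.
Total: 10 × 720 = 7200.

7200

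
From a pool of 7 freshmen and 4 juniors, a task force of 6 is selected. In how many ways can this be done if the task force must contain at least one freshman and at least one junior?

With no constraint there are C(11,6) = 462 possible selections.
Subtract selections that omit an entire group: no freshmen → C(4,6) = 0; no juniors → C(7,6) = 7.
Both groups omitted at once is impossible, so 462 − 7 = 455.

455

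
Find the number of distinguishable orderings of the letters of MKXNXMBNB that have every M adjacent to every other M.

5040

Treat the 2 copies of M as a single block. The multiset to arrange is then {MM, B, B, K, N, N, X, X}, 8 items in all.
That gives (8)!/(2!·2!·2!) = 5040 arrangements.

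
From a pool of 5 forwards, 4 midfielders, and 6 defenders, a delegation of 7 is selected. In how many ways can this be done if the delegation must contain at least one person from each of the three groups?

Total 7-person selections from all 15: C(15,7) = 6435.
Selections missing a whole group: no forwards → C(10,7) = 120; no midfielders → C(11,7) = 330; no defenders → C(9,7) = 36.
Add back selections omitting two groups (i.e. drawn from a single group): C(5,7) + C(4,7) + C(6,7) = 0.
By inclusion–exclusion: 6435 − 486 + 0 = 5949.

5949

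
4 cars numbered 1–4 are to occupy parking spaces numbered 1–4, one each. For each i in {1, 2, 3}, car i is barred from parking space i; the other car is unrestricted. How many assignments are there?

Let Aᵢ (for i ∈ {1, 2, 3}) be the placements that put car i in its forbidden parking space. Any j of these fix j positions, leaving (4−j)! ways to fill the rest, and there are C(3,j) ways to pick which j.
By inclusion–exclusion, the number of valid placements is Σ_{j=0}^{3} (−1)^j C(3,j)·(4−j)!.
Computing: 24 − 18 + 6 − 1 = 11.

11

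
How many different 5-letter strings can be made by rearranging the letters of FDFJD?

30

FDFJD has 5 letters with D appearing twice and F appearing twice.
Dividing 5! = 120 by 2!·2! = 4 for the repeated letters gives 30.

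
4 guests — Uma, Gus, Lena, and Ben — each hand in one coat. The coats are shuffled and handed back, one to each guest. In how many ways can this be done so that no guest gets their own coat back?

Count assignments avoiding every fixed point. For any j of the 4 guests fixed to their own coat, the other 4−j can be arranged in (4−j)! ways.
By inclusion–exclusion this is Σ_{j=0}^{4} (−1)^j C(4,j)·(4−j)!.
Computing: 24 − 24 + 12 − 4 + 1 = 9.

9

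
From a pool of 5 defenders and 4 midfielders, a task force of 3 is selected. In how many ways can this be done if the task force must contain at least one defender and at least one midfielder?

70

With no constraint there are C(9,3) = 84 possible selections.
Selections missing a whole group: no defenders → C(4,3) = 4; no midfielders → C(5,3) = 10.
Both groups omitted at once is impossible, so 84 − 14 = 70.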